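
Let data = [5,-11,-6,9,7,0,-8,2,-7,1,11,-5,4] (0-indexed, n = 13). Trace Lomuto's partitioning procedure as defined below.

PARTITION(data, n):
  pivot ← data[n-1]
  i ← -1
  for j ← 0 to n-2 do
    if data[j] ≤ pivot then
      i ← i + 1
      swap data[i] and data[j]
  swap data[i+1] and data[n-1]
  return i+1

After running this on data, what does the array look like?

pivot = data[12] = 4; i = -1
j=0: data[0]=5 > 4 → no swap
j=1: data[1]=-11 ≤ 4 → i=0, swap data[0],data[1] → [-11,5,-6,9,7,0,-8,2,-7,1,11,-5,4]
j=2: data[2]=-6 ≤ 4 → i=1, swap data[1],data[2] → [-11,-6,5,9,7,0,-8,2,-7,1,11,-5,4]
j=3: data[3]=9 > 4 → no swap
j=4: data[4]=7 > 4 → no swap
j=5: data[5]=0 ≤ 4 → i=2, swap data[2],data[5] → [-11,-6,0,9,7,5,-8,2,-7,1,11,-5,4]
j=6: data[6]=-8 ≤ 4 → i=3, swap data[3],data[6] → [-11,-6,0,-8,7,5,9,2,-7,1,11,-5,4]
j=7: data[7]=2 ≤ 4 → i=4, swap data[4],data[7] → [-11,-6,0,-8,2,5,9,7,-7,1,11,-5,4]
j=8: data[8]=-7 ≤ 4 → i=5, swap data[5],data[8] → [-11,-6,0,-8,2,-7,9,7,5,1,11,-5,4]
j=9: data[9]=1 ≤ 4 → i=6, swap data[6],data[9] → [-11,-6,0,-8,2,-7,1,7,5,9,11,-5,4]
j=10: data[10]=11 > 4 → no swap
j=11: data[11]=-5 ≤ 4 → i=7, swap data[7],data[11] → [-11,-6,0,-8,2,-7,1,-5,5,9,11,7,4]
final swap data[8],data[12] → [-11,-6,0,-8,2,-7,1,-5,4,9,11,7,5]; return 8

[-11,-6,0,-8,2,-7,1,-5,4,9,11,7,5]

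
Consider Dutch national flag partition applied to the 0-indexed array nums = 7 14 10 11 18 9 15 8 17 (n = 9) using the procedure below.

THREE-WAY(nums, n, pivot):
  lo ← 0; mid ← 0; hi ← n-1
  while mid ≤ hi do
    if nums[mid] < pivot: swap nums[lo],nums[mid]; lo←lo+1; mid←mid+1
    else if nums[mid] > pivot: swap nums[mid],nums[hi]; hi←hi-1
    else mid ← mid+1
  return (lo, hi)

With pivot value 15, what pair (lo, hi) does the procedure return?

pivot = 15; lo=0, mid=0, hi=8
nums[mid]=7<15: swap nums[0],nums[0]; lo=1,mid=1 → 7 14 10 11 18 9 15 8 17
nums[mid]=14<15: swap nums[1],nums[1]; lo=2,mid=2 → 7 14 10 11 18 9 15 8 17
nums[mid]=10<15: swap nums[2],nums[2]; lo=3,mid=3 → 7 14 10 11 18 9 15 8 17
nums[mid]=11<15: swap nums[3],nums[3]; lo=4,mid=4 → 7 14 10 11 18 9 15 8 17
nums[mid]=18>15: swap nums[4],nums[8]; hi=7 → 7 14 10 11 17 9 15 8 18
nums[mid]=17>15: swap nums[4],nums[7]; hi=6 → 7 14 10 11 8 9 15 17 18
nums[mid]=8<15: swap nums[4],nums[4]; lo=5,mid=5 → 7 14 10 11 8 9 15 17 18
nums[mid]=9<15: swap nums[5],nums[5]; lo=6,mid=6 → 7 14 10 11 8 9 15 17 18
nums[mid]=15=15: mid=7
end: lo=6, hi=6; nums = 7 14 10 11 8 9 15 17 18

(6, 6)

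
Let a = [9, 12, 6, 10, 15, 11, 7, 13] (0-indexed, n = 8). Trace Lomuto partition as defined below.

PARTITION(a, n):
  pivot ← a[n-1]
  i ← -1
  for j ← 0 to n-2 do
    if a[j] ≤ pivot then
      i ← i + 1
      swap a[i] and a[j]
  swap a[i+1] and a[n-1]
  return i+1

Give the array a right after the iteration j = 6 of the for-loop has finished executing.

pivot = a[7] = 13; i = -1
j=0: a[0]=9 ≤ 13 → i=0, swap a[0],a[0] (no change) → [9, 12, 6, 10, 15, 11, 7, 13]
j=1: a[1]=12 ≤ 13 → i=1, swap a[1],a[1] (no change) → [9, 12, 6, 10, 15, 11, 7, 13]
j=2: a[2]=6 ≤ 13 → i=2, swap a[2],a[2] (no change) → [9, 12, 6, 10, 15, 11, 7, 13]
j=3: a[3]=10 ≤ 13 → i=3, swap a[3],a[3] (no change) → [9, 12, 6, 10, 15, 11, 7, 13]
j=4: a[4]=15 > 13 → no swap
j=5: a[5]=11 ≤ 13 → i=4, swap a[4],a[5] → [9, 12, 6, 10, 11, 15, 7, 13]
j=6: a[6]=7 ≤ 13 → i=5, swap a[5],a[6] → [9, 12, 6, 10, 11, 7, 15, 13]
(after j=6) a = [9, 12, 6, 10, 11, 7, 15, 13]

[9, 12, 6, 10, 11, 7, 15, 13]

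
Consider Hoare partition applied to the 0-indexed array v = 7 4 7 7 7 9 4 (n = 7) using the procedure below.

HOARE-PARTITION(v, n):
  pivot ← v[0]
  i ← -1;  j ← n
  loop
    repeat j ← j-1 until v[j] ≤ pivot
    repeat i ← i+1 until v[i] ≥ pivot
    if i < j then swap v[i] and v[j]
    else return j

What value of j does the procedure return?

3

pivot=7
j stops at 6 (4), i stops at 0 (7); swap ⇒ 4 4 7 7 7 9 7
j stops at 4 (7), i stops at 2 (7); swap ⇒ 4 4 7 7 7 9 7
j stops at 3, i stops at 3; i≥j ⇒ return 3. v=4 4 7 7 7 9 7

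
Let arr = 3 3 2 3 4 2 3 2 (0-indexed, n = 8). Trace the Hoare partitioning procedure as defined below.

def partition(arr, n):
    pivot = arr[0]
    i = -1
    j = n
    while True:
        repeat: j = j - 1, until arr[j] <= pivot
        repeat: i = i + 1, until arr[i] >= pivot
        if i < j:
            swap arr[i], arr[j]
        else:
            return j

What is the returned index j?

3

pivot=3
j stops at 7 (2), i stops at 0 (3); swap ⇒ 2 3 2 3 4 2 3 3
j stops at 6 (3), i stops at 1 (3); swap ⇒ 2 3 2 3 4 2 3 3
j stops at 5 (2), i stops at 3 (3); swap ⇒ 2 3 2 2 4 3 3 3
j stops at 3, i stops at 4; i≥j ⇒ return 3. arr=2 3 2 2 4 3 3 3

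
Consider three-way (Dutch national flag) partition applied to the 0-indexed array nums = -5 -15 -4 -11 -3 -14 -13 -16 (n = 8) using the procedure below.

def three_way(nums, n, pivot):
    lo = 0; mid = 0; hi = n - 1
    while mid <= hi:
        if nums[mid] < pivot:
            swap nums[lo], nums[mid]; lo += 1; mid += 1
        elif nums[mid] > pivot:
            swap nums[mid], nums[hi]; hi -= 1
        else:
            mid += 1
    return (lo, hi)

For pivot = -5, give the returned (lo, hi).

lo=0 mid=0 hi=7
-5=-5: mid=1
-15<-5: swap(0,1), lo=1 mid=2 ⇒ -15 -5 -4 -11 -3 -14 -13 -16
-4>-5: swap(2,7), hi=6 ⇒ -15 -5 -16 -11 -3 -14 -13 -4
-16<-5: swap(1,2), lo=2 mid=3 ⇒ -15 -16 -5 -11 -3 -14 -13 -4
-11<-5: swap(2,3), lo=3 mid=4 ⇒ -15 -16 -11 -5 -3 -14 -13 -4
-3>-5: swap(4,6), hi=5 ⇒ -15 -16 -11 -5 -13 -14 -3 -4
-13<-5: swap(3,4), lo=4 mid=5 ⇒ -15 -16 -11 -13 -5 -14 -3 -4
-14<-5: swap(4,5), lo=5 mid=6 ⇒ -15 -16 -11 -13 -14 -5 -3 -4
done. lo=5 hi=5; nums=-15 -16 -11 -13 -14 -5 -3 -4

(5, 5)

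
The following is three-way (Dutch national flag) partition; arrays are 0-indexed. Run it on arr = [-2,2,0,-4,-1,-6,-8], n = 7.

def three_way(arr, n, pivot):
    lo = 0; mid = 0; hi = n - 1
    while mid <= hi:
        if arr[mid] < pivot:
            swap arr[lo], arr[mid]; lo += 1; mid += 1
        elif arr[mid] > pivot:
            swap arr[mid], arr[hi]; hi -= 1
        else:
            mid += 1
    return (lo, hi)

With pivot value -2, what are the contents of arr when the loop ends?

lo=0 mid=0 hi=6
-2=-2: mid=1
2>-2: swap(1,6), hi=5 ⇒ [-2,-8,0,-4,-1,-6,2]
-8<-2: swap(0,1), lo=1 mid=2 ⇒ [-8,-2,0,-4,-1,-6,2]
0>-2: swap(2,5), hi=4 ⇒ [-8,-2,-6,-4,-1,0,2]
-6<-2: swap(1,2), lo=2 mid=3 ⇒ [-8,-6,-2,-4,-1,0,2]
-4<-2: swap(2,3), lo=3 mid=4 ⇒ [-8,-6,-4,-2,-1,0,2]
-1>-2: swap(4,4), hi=3 ⇒ [-8,-6,-4,-2,-1,0,2]
done. lo=3 hi=3; arr=[-8,-6,-4,-2,-1,0,2]

[-8,-6,-4,-2,-1,0,2]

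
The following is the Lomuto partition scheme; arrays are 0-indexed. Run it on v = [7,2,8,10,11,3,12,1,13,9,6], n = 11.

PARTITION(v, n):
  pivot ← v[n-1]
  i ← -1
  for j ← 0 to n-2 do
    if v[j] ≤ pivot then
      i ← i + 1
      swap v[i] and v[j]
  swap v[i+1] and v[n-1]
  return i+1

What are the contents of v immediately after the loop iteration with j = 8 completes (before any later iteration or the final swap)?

[2,3,1,10,11,7,12,8,13,9,6]

pivot = v[10] = 6; i = -1
j=0: v[0]=7 > 6 → no swap
j=1: v[1]=2 ≤ 6 → i=0, swap v[0],v[1] → [2,7,8,10,11,3,12,1,13,9,6]
j=2: v[2]=8 > 6 → no swap
j=3: v[3]=10 > 6 → no swap
j=4: v[4]=11 > 6 → no swap
j=5: v[5]=3 ≤ 6 → i=1, swap v[1],v[5] → [2,3,8,10,11,7,12,1,13,9,6]
j=6: v[6]=12 > 6 → no swap
j=7: v[7]=1 ≤ 6 → i=2, swap v[2],v[7] → [2,3,1,10,11,7,12,8,13,9,6]
j=8: v[8]=13 > 6 → no swap
(after j=8) v = [2,3,1,10,11,7,12,8,13,9,6]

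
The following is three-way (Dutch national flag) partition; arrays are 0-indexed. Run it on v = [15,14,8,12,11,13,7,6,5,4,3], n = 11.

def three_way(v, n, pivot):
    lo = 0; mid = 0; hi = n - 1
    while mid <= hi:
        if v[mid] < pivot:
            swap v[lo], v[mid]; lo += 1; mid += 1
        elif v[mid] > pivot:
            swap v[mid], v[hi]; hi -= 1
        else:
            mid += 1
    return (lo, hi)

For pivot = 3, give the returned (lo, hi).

lo=0 mid=0 hi=10
15>3: swap(0,10), hi=9 ⇒ [3,14,8,12,11,13,7,6,5,4,15]
3=3: mid=1
14>3: swap(1,9), hi=8 ⇒ [3,4,8,12,11,13,7,6,5,14,15]
4>3: swap(1,8), hi=7 ⇒ [3,5,8,12,11,13,7,6,4,14,15]
5>3: swap(1,7), hi=6 ⇒ [3,6,8,12,11,13,7,5,4,14,15]
6>3: swap(1,6), hi=5 ⇒ [3,7,8,12,11,13,6,5,4,14,15]
7>3: swap(1,5), hi=4 ⇒ [3,13,8,12,11,7,6,5,4,14,15]
13>3: swap(1,4), hi=3 ⇒ [3,11,8,12,13,7,6,5,4,14,15]
11>3: swap(1,3), hi=2 ⇒ [3,12,8,11,13,7,6,5,4,14,15]
12>3: swap(1,2), hi=1 ⇒ [3,8,12,11,13,7,6,5,4,14,15]
8>3: swap(1,1), hi=0 ⇒ [3,8,12,11,13,7,6,5,4,14,15]
done. lo=0 hi=0; v=[3,8,12,11,13,7,6,5,4,14,15]

(0, 0)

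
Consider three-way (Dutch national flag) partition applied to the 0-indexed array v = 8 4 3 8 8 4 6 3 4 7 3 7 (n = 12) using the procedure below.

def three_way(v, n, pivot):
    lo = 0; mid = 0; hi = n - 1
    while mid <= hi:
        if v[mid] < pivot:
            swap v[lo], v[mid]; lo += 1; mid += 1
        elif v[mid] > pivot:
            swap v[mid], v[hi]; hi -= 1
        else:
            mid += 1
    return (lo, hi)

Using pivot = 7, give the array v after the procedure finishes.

4 3 3 4 6 3 4 7 7 8 8 8

pivot = 7; lo=0, mid=0, hi=11
v[mid]=8>7: swap v[0],v[11]; hi=10 → 7 4 3 8 8 4 6 3 4 7 3 8
v[mid]=7=7: mid=1
v[mid]=4<7: swap v[0],v[1]; lo=1,mid=2 → 4 7 3 8 8 4 6 3 4 7 3 8
v[mid]=3<7: swap v[1],v[2]; lo=2,mid=3 → 4 3 7 8 8 4 6 3 4 7 3 8
v[mid]=8>7: swap v[3],v[10]; hi=9 → 4 3 7 3 8 4 6 3 4 7 8 8
v[mid]=3<7: swap v[2],v[3]; lo=3,mid=4 → 4 3 3 7 8 4 6 3 4 7 8 8
v[mid]=8>7: swap v[4],v[9]; hi=8 → 4 3 3 7 7 4 6 3 4 8 8 8
v[mid]=7=7: mid=5
v[mid]=4<7: swap v[3],v[5]; lo=4,mid=6 → 4 3 3 4 7 7 6 3 4 8 8 8
v[mid]=6<7: swap v[4],v[6]; lo=5,mid=7 → 4 3 3 4 6 7 7 3 4 8 8 8
v[mid]=3<7: swap v[5],v[7]; lo=6,mid=8 → 4 3 3 4 6 3 7 7 4 8 8 8
v[mid]=4<7: swap v[6],v[8]; lo=7,mid=9 → 4 3 3 4 6 3 4 7 7 8 8 8
end: lo=7, hi=8; v = 4 3 3 4 6 3 4 7 7 8 8 8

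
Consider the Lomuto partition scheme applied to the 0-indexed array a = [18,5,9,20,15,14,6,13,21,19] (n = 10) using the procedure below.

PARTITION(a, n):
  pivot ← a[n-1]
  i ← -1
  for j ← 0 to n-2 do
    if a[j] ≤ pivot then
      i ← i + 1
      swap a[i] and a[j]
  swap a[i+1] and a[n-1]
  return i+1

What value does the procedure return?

pivot = a[9] = 19; i = -1
j=0: a[0]=18 ≤ 19 → i=0, swap a[0],a[0] (no change) → [18,5,9,20,15,14,6,13,21,19]
j=1: a[1]=5 ≤ 19 → i=1, swap a[1],a[1] (no change) → [18,5,9,20,15,14,6,13,21,19]
j=2: a[2]=9 ≤ 19 → i=2, swap a[2],a[2] (no change) → [18,5,9,20,15,14,6,13,21,19]
j=3: a[3]=20 > 19 → no swap
j=4: a[4]=15 ≤ 19 → i=3, swap a[3],a[4] → [18,5,9,15,20,14,6,13,21,19]
j=5: a[5]=14 ≤ 19 → i=4, swap a[4],a[5] → [18,5,9,15,14,20,6,13,21,19]
j=6: a[6]=6 ≤ 19 → i=5, swap a[5],a[6] → [18,5,9,15,14,6,20,13,21,19]
j=7: a[7]=13 ≤ 19 → i=6, swap a[6],a[7] → [18,5,9,15,14,6,13,20,21,19]
j=8: a[8]=21 > 19 → no swap
final swap a[7],a[9] → [18,5,9,15,14,6,13,19,21,20]; return 7

7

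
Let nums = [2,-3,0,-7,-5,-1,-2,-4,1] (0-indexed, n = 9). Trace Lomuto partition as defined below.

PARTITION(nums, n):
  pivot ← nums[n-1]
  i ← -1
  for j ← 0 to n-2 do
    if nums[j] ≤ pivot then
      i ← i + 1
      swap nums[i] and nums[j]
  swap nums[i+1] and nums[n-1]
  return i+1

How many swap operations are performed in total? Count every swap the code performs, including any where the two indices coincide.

pivot=1, i=-1
j=0: 2>1, skip
j=1: -3≤1, i=0, swap(0,1) ⇒ [-3,2,0,-7,-5,-1,-2,-4,1]
j=2: 0≤1, i=1, swap(1,2) ⇒ [-3,0,2,-7,-5,-1,-2,-4,1]
j=3: -7≤1, i=2, swap(2,3) ⇒ [-3,0,-7,2,-5,-1,-2,-4,1]
j=4: -5≤1, i=3, swap(3,4) ⇒ [-3,0,-7,-5,2,-1,-2,-4,1]
j=5: -1≤1, i=4, swap(4,5) ⇒ [-3,0,-7,-5,-1,2,-2,-4,1]
j=6: -2≤1, i=5, swap(5,6) ⇒ [-3,0,-7,-5,-1,-2,2,-4,1]
j=7: -4≤1, i=6, swap(6,7) ⇒ [-3,0,-7,-5,-1,-2,-4,2,1]
swap(7,8) ⇒ [-3,0,-7,-5,-1,-2,-4,1,2]; return 7

8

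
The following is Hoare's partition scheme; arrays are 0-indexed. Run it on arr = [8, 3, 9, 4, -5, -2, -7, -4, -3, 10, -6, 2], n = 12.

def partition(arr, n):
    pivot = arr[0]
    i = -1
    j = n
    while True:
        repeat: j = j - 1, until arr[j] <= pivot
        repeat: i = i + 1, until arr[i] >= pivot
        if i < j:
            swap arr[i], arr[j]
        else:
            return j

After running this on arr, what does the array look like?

[2, 3, -6, 4, -5, -2, -7, -4, -3, 10, 9, 8]

pivot=8
j stops at 11 (2), i stops at 0 (8); swap ⇒ [2, 3, 9, 4, -5, -2, -7, -4, -3, 10, -6, 8]
j stops at 10 (-6), i stops at 2 (9); swap ⇒ [2, 3, -6, 4, -5, -2, -7, -4, -3, 10, 9, 8]
j stops at 8, i stops at 9; i≥j ⇒ return 8. arr=[2, 3, -6, 4, -5, -2, -7, -4, -3, 10, 9, 8]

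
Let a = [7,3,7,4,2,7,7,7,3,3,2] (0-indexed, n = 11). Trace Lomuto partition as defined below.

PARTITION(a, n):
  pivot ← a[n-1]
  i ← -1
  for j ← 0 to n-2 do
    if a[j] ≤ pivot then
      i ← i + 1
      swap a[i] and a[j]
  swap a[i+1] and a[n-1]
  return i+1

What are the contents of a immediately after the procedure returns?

[2,2,7,4,7,7,7,7,3,3,3]

pivot=2, i=-1
j=0: 7>2, skip
j=1: 3>2, skip
j=2: 7>2, skip
j=3: 4>2, skip
j=4: 2≤2, i=0, swap(0,4) ⇒ [2,3,7,4,7,7,7,7,3,3,2]
j=5: 7>2, skip
j=6: 7>2, skip
j=7: 7>2, skip
j=8: 3>2, skip
j=9: 3>2, skip
swap(1,10) ⇒ [2,2,7,4,7,7,7,7,3,3,3]; return 1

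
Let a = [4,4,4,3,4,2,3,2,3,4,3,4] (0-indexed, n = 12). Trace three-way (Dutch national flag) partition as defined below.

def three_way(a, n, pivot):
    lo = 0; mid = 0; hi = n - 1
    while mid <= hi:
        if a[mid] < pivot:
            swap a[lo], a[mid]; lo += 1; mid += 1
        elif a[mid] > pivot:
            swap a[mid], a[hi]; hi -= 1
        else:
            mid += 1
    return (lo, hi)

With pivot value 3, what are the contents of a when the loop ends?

pivot = 3; lo=0, mid=0, hi=11
a[mid]=4>3: swap a[0],a[11]; hi=10 → [4,4,4,3,4,2,3,2,3,4,3,4]
a[mid]=4>3: swap a[0],a[10]; hi=9 → [3,4,4,3,4,2,3,2,3,4,4,4]
a[mid]=3=3: mid=1
a[mid]=4>3: swap a[1],a[9]; hi=8 → [3,4,4,3,4,2,3,2,3,4,4,4]
a[mid]=4>3: swap a[1],a[8]; hi=7 → [3,3,4,3,4,2,3,2,4,4,4,4]
a[mid]=3=3: mid=2
a[mid]=4>3: swap a[2],a[7]; hi=6 → [3,3,2,3,4,2,3,4,4,4,4,4]
a[mid]=2<3: swap a[0],a[2]; lo=1,mid=3 → [2,3,3,3,4,2,3,4,4,4,4,4]
a[mid]=3=3: mid=4
a[mid]=4>3: swap a[4],a[6]; hi=5 → [2,3,3,3,3,2,4,4,4,4,4,4]
a[mid]=3=3: mid=5
a[mid]=2<3: swap a[1],a[5]; lo=2,mid=6 → [2,2,3,3,3,3,4,4,4,4,4,4]
end: lo=2, hi=5; a = [2,2,3,3,3,3,4,4,4,4,4,4]

[2,2,3,3,3,3,4,4,4,4,4,4]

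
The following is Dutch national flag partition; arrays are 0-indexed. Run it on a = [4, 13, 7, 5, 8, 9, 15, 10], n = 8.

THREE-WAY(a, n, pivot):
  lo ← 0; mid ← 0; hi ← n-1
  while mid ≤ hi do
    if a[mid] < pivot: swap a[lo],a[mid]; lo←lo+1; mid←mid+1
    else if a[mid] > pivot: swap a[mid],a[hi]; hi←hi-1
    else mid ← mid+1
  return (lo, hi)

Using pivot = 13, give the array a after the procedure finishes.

lo=0 mid=0 hi=7
4<13: swap(0,0), lo=1 mid=1 ⇒ [4, 13, 7, 5, 8, 9, 15, 10]
13=13: mid=2
7<13: swap(1,2), lo=2 mid=3 ⇒ [4, 7, 13, 5, 8, 9, 15, 10]
5<13: swap(2,3), lo=3 mid=4 ⇒ [4, 7, 5, 13, 8, 9, 15, 10]
8<13: swap(3,4), lo=4 mid=5 ⇒ [4, 7, 5, 8, 13, 9, 15, 10]
9<13: swap(4,5), lo=5 mid=6 ⇒ [4, 7, 5, 8, 9, 13, 15, 10]
15>13: swap(6,7), hi=6 ⇒ [4, 7, 5, 8, 9, 13, 10, 15]
10<13: swap(5,6), lo=6 mid=7 ⇒ [4, 7, 5, 8, 9, 10, 13, 15]
done. lo=6 hi=6; a=[4, 7, 5, 8, 9, 10, 13, 15]

[4, 7, 5, 8, 9, 10, 13, 15]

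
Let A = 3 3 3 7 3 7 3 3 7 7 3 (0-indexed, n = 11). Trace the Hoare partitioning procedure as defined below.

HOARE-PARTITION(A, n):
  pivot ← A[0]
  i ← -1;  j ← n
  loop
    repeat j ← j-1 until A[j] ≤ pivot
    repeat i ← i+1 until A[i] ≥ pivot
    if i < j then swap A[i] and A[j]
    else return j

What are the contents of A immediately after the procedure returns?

3 3 3 3 7 7 3 3 7 7 3

pivot = A[0] = 3; i = -1, j = 11
j→10 (A[10]=3≤3), i→0 (A[0]=3≥3); i<j, swap → 3 3 3 7 3 7 3 3 7 7 3
j→7 (A[7]=3≤3), i→1 (A[1]=3≥3); i<j, swap → 3 3 3 7 3 7 3 3 7 7 3
j→6 (A[6]=3≤3), i→2 (A[2]=3≥3); i<j, swap → 3 3 3 7 3 7 3 3 7 7 3
j→4 (A[4]=3≤3), i→3 (A[3]=7≥3); i<j, swap → 3 3 3 3 7 7 3 3 7 7 3
j→3, i→4; i≥j, return j=3. A = 3 3 3 3 7 7 3 3 7 7 3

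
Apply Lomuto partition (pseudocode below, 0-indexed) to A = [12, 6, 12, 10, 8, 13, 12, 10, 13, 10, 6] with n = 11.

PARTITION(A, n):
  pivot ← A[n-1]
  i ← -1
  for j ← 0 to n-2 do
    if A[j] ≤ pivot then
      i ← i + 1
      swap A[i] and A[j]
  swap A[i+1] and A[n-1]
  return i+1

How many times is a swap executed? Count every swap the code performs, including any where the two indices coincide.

pivot=6, i=-1
j=0: 12>6, skip
j=1: 6≤6, i=0, swap(0,1) ⇒ [6, 12, 12, 10, 8, 13, 12, 10, 13, 10, 6]
j=2: 12>6, skip
j=3: 10>6, skip
j=4: 8>6, skip
j=5: 13>6, skip
j=6: 12>6, skip
j=7: 10>6, skip
j=8: 13>6, skip
j=9: 10>6, skip
swap(1,10) ⇒ [6, 6, 12, 10, 8, 13, 12, 10, 13, 10, 12]; return 1

2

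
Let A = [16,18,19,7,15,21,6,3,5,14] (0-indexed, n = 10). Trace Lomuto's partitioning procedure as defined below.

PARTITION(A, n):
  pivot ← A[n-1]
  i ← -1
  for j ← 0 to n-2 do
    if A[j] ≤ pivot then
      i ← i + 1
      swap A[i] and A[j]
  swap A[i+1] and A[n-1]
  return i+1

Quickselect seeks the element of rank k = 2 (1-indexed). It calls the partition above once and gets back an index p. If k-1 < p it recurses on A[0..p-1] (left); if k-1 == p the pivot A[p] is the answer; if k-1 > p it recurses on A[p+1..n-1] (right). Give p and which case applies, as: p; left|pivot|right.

4; left

pivot=14, i=-1
j=0: 16>14, skip
j=1: 18>14, skip
j=2: 19>14, skip
j=3: 7≤14, i=0, swap(0,3) ⇒ [7,18,19,16,15,21,6,3,5,14]
j=4: 15>14, skip
j=5: 21>14, skip
j=6: 6≤14, i=1, swap(1,6) ⇒ [7,6,19,16,15,21,18,3,5,14]
j=7: 3≤14, i=2, swap(2,7) ⇒ [7,6,3,16,15,21,18,19,5,14]
j=8: 5≤14, i=3, swap(3,8) ⇒ [7,6,3,5,15,21,18,19,16,14]
swap(4,9) ⇒ [7,6,3,5,14,21,18,19,16,15]; return 4
p = 4; k-1 = 1 < 4 ⇒ left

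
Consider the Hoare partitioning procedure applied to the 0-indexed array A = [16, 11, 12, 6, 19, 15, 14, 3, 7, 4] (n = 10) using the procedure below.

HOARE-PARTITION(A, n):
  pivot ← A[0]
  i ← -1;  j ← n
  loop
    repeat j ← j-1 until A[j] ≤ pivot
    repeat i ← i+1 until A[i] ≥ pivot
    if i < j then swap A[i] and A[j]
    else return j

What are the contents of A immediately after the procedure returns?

[4, 11, 12, 6, 7, 15, 14, 3, 19, 16]

pivot=16
j stops at 9 (4), i stops at 0 (16); swap ⇒ [4, 11, 12, 6, 19, 15, 14, 3, 7, 16]
j stops at 8 (7), i stops at 4 (19); swap ⇒ [4, 11, 12, 6, 7, 15, 14, 3, 19, 16]
j stops at 7, i stops at 8; i≥j ⇒ return 7. A=[4, 11, 12, 6, 7, 15, 14, 3, 19, 16]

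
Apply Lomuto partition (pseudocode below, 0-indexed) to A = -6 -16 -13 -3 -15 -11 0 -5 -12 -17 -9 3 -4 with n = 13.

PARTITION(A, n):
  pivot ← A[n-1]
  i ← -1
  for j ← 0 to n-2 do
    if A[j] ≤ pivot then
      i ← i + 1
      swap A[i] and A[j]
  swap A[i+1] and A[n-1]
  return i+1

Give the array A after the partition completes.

pivot=-4, i=-1
j=0: -6≤-4, i=0, swap(0,0) ⇒ -6 -16 -13 -3 -15 -11 0 -5 -12 -17 -9 3 -4
j=1: -16≤-4, i=1, swap(1,1) ⇒ -6 -16 -13 -3 -15 -11 0 -5 -12 -17 -9 3 -4
j=2: -13≤-4, i=2, swap(2,2) ⇒ -6 -16 -13 -3 -15 -11 0 -5 -12 -17 -9 3 -4
j=3: -3>-4, skip
j=4: -15≤-4, i=3, swap(3,4) ⇒ -6 -16 -13 -15 -3 -11 0 -5 -12 -17 -9 3 -4
j=5: -11≤-4, i=4, swap(4,5) ⇒ -6 -16 -13 -15 -11 -3 0 -5 -12 -17 -9 3 -4
j=6: 0>-4, skip
j=7: -5≤-4, i=5, swap(5,7) ⇒ -6 -16 -13 -15 -11 -5 0 -3 -12 -17 -9 3 -4
j=8: -12≤-4, i=6, swap(6,8) ⇒ -6 -16 -13 -15 -11 -5 -12 -3 0 -17 -9 3 -4
j=9: -17≤-4, i=7, swap(7,9) ⇒ -6 -16 -13 -15 -11 -5 -12 -17 0 -3 -9 3 -4
j=10: -9≤-4, i=8, swap(8,10) ⇒ -6 -16 -13 -15 -11 -5 -12 -17 -9 -3 0 3 -4
j=11: 3>-4, skip
swap(9,12) ⇒ -6 -16 -13 -15 -11 -5 -12 -17 -9 -4 0 3 -3; return 9

-6 -16 -13 -15 -11 -5 -12 -17 -9 -4 0 3 -3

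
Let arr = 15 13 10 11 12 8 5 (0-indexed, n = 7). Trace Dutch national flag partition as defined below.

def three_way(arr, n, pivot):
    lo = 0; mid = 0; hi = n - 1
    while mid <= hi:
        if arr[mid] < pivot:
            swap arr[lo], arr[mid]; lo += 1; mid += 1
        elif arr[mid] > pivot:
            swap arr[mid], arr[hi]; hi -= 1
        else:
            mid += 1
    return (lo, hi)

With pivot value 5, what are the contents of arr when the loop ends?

5 10 11 12 8 13 15

lo=0 mid=0 hi=6
15>5: swap(0,6), hi=5 ⇒ 5 13 10 11 12 8 15
5=5: mid=1
13>5: swap(1,5), hi=4 ⇒ 5 8 10 11 12 13 15
8>5: swap(1,4), hi=3 ⇒ 5 12 10 11 8 13 15
12>5: swap(1,3), hi=2 ⇒ 5 11 10 12 8 13 15
11>5: swap(1,2), hi=1 ⇒ 5 10 11 12 8 13 15
10>5: swap(1,1), hi=0 ⇒ 5 10 11 12 8 13 15
done. lo=0 hi=0; arr=5 10 11 12 8 13 15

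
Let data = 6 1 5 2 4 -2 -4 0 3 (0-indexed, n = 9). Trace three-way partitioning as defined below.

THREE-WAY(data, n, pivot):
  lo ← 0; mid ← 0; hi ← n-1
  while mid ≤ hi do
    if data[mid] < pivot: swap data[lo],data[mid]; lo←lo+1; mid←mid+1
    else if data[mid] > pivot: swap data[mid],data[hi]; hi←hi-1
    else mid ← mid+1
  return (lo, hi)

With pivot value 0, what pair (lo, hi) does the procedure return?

pivot = 0; lo=0, mid=0, hi=8
data[mid]=6>0: swap data[0],data[8]; hi=7 → 3 1 5 2 4 -2 -4 0 6
data[mid]=3>0: swap data[0],data[7]; hi=6 → 0 1 5 2 4 -2 -4 3 6
data[mid]=0=0: mid=1
data[mid]=1>0: swap data[1],data[6]; hi=5 → 0 -4 5 2 4 -2 1 3 6
data[mid]=-4<0: swap data[0],data[1]; lo=1,mid=2 → -4 0 5 2 4 -2 1 3 6
data[mid]=5>0: swap data[2],data[5]; hi=4 → -4 0 -2 2 4 5 1 3 6
data[mid]=-2<0: swap data[1],data[2]; lo=2,mid=3 → -4 -2 0 2 4 5 1 3 6
data[mid]=2>0: swap data[3],data[4]; hi=3 → -4 -2 0 4 2 5 1 3 6
data[mid]=4>0: swap data[3],data[3]; hi=2 → -4 -2 0 4 2 5 1 3 6
end: lo=2, hi=2; data = -4 -2 0 4 2 5 1 3 6

(2, 2)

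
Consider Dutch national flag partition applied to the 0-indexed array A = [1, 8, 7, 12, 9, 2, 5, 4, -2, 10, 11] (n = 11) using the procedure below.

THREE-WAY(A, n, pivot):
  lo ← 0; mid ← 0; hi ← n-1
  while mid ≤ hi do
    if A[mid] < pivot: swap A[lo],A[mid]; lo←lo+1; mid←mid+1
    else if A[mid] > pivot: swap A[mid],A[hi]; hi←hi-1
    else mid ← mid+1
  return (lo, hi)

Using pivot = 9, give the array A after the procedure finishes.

[1, 8, 7, -2, 2, 5, 4, 9, 10, 11, 12]

lo=0 mid=0 hi=10
1<9: swap(0,0), lo=1 mid=1 ⇒ [1, 8, 7, 12, 9, 2, 5, 4, -2, 10, 11]
8<9: swap(1,1), lo=2 mid=2 ⇒ [1, 8, 7, 12, 9, 2, 5, 4, -2, 10, 11]
7<9: swap(2,2), lo=3 mid=3 ⇒ [1, 8, 7, 12, 9, 2, 5, 4, -2, 10, 11]
12>9: swap(3,10), hi=9 ⇒ [1, 8, 7, 11, 9, 2, 5, 4, -2, 10, 12]
11>9: swap(3,9), hi=8 ⇒ [1, 8, 7, 10, 9, 2, 5, 4, -2, 11, 12]
10>9: swap(3,8), hi=7 ⇒ [1, 8, 7, -2, 9, 2, 5, 4, 10, 11, 12]
-2<9: swap(3,3), lo=4 mid=4 ⇒ [1, 8, 7, -2, 9, 2, 5, 4, 10, 11, 12]
9=9: mid=5
2<9: swap(4,5), lo=5 mid=6 ⇒ [1, 8, 7, -2, 2, 9, 5, 4, 10, 11, 12]
5<9: swap(5,6), lo=6 mid=7 ⇒ [1, 8, 7, -2, 2, 5, 9, 4, 10, 11, 12]
4<9: swap(6,7), lo=7 mid=8 ⇒ [1, 8, 7, -2, 2, 5, 4, 9, 10, 11, 12]
done. lo=7 hi=7; A=[1, 8, 7, -2, 2, 5, 4, 9, 10, 11, 12]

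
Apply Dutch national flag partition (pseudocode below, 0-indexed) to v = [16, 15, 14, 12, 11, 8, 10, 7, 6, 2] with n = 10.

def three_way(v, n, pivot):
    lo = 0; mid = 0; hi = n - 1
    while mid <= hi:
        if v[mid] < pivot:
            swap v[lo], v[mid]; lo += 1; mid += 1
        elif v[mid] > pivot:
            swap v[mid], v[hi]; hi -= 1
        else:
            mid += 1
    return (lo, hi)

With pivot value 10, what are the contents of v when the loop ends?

lo=0 mid=0 hi=9
16>10: swap(0,9), hi=8 ⇒ [2, 15, 14, 12, 11, 8, 10, 7, 6, 16]
2<10: swap(0,0), lo=1 mid=1 ⇒ [2, 15, 14, 12, 11, 8, 10, 7, 6, 16]
15>10: swap(1,8), hi=7 ⇒ [2, 6, 14, 12, 11, 8, 10, 7, 15, 16]
6<10: swap(1,1), lo=2 mid=2 ⇒ [2, 6, 14, 12, 11, 8, 10, 7, 15, 16]
14>10: swap(2,7), hi=6 ⇒ [2, 6, 7, 12, 11, 8, 10, 14, 15, 16]
7<10: swap(2,2), lo=3 mid=3 ⇒ [2, 6, 7, 12, 11, 8, 10, 14, 15, 16]
12>10: swap(3,6), hi=5 ⇒ [2, 6, 7, 10, 11, 8, 12, 14, 15, 16]
10=10: mid=4
11>10: swap(4,5), hi=4 ⇒ [2, 6, 7, 10, 8, 11, 12, 14, 15, 16]
8<10: swap(3,4), lo=4 mid=5 ⇒ [2, 6, 7, 8, 10, 11, 12, 14, 15, 16]
done. lo=4 hi=4; v=[2, 6, 7, 8, 10, 11, 12, 14, 15, 16]

[2, 6, 7, 8, 10, 11, 12, 14, 15, 16]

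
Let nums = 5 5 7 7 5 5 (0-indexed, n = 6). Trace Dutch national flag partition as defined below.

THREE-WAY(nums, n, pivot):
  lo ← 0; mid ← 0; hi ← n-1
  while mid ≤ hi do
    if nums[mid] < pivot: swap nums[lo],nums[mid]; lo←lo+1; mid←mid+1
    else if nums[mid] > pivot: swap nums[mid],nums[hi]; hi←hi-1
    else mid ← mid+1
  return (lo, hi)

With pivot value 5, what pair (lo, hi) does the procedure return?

lo=0 mid=0 hi=5
5=5: mid=1
5=5: mid=2
7>5: swap(2,5), hi=4 ⇒ 5 5 5 7 5 7
5=5: mid=3
7>5: swap(3,4), hi=3 ⇒ 5 5 5 5 7 7
5=5: mid=4
done. lo=0 hi=3; nums=5 5 5 5 7 7

(0, 3)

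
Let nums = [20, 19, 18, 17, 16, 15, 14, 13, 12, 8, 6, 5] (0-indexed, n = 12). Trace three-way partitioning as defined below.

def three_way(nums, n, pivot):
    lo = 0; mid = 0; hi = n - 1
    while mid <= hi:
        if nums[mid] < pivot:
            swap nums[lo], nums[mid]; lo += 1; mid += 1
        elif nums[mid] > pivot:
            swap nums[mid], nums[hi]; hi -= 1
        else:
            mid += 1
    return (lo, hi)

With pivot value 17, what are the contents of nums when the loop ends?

[5, 6, 8, 16, 15, 14, 13, 12, 17, 18, 19, 20]

pivot = 17; lo=0, mid=0, hi=11
nums[mid]=20>17: swap nums[0],nums[11]; hi=10 → [5, 19, 18, 17, 16, 15, 14, 13, 12, 8, 6, 20]
nums[mid]=5<17: swap nums[0],nums[0]; lo=1,mid=1 → [5, 19, 18, 17, 16, 15, 14, 13, 12, 8, 6, 20]
nums[mid]=19>17: swap nums[1],nums[10]; hi=9 → [5, 6, 18, 17, 16, 15, 14, 13, 12, 8, 19, 20]
nums[mid]=6<17: swap nums[1],nums[1]; lo=2,mid=2 → [5, 6, 18, 17, 16, 15, 14, 13, 12, 8, 19, 20]
nums[mid]=18>17: swap nums[2],nums[9]; hi=8 → [5, 6, 8, 17, 16, 15, 14, 13, 12, 18, 19, 20]
nums[mid]=8<17: swap nums[2],nums[2]; lo=3,mid=3 → [5, 6, 8, 17, 16, 15, 14, 13, 12, 18, 19, 20]
nums[mid]=17=17: mid=4
nums[mid]=16<17: swap nums[3],nums[4]; lo=4,mid=5 → [5, 6, 8, 16, 17, 15, 14, 13, 12, 18, 19, 20]
nums[mid]=15<17: swap nums[4],nums[5]; lo=5,mid=6 → [5, 6, 8, 16, 15, 17, 14, 13, 12, 18, 19, 20]
nums[mid]=14<17: swap nums[5],nums[6]; lo=6,mid=7 → [5, 6, 8, 16, 15, 14, 17, 13, 12, 18, 19, 20]
nums[mid]=13<17: swap nums[6],nums[7]; lo=7,mid=8 → [5, 6, 8, 16, 15, 14, 13, 17, 12, 18, 19, 20]
nums[mid]=12<17: swap nums[7],nums[8]; lo=8,mid=9 → [5, 6, 8, 16, 15, 14, 13, 12, 17, 18, 19, 20]
end: lo=8, hi=8; nums = [5, 6, 8, 16, 15, 14, 13, 12, 17, 18, 19, 20]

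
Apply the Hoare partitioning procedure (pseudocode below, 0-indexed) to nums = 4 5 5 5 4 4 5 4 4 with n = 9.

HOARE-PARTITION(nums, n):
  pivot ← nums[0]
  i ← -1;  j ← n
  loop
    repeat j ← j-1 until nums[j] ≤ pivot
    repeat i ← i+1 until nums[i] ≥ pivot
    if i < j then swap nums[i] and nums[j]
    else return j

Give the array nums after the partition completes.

pivot=4
j stops at 8 (4), i stops at 0 (4); swap ⇒ 4 5 5 5 4 4 5 4 4
j stops at 7 (4), i stops at 1 (5); swap ⇒ 4 4 5 5 4 4 5 5 4
j stops at 5 (4), i stops at 2 (5); swap ⇒ 4 4 4 5 4 5 5 5 4
j stops at 4 (4), i stops at 3 (5); swap ⇒ 4 4 4 4 5 5 5 5 4
j stops at 3, i stops at 4; i≥j ⇒ return 3. nums=4 4 4 4 5 5 5 5 4

4 4 4 4 5 5 5 5 4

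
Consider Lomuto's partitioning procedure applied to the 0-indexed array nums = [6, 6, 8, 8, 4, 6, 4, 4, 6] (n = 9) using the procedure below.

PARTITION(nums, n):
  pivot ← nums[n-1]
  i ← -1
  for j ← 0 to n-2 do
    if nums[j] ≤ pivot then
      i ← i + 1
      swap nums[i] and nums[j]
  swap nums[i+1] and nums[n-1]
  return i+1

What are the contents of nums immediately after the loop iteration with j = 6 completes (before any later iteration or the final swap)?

[6, 6, 4, 6, 4, 8, 8, 4, 6]

pivot = nums[8] = 6; i = -1
j=0: nums[0]=6 ≤ 6 → i=0, swap nums[0],nums[0] (no change) → [6, 6, 8, 8, 4, 6, 4, 4, 6]
j=1: nums[1]=6 ≤ 6 → i=1, swap nums[1],nums[1] (no change) → [6, 6, 8, 8, 4, 6, 4, 4, 6]
j=2: nums[2]=8 > 6 → no swap
j=3: nums[3]=8 > 6 → no swap
j=4: nums[4]=4 ≤ 6 → i=2, swap nums[2],nums[4] → [6, 6, 4, 8, 8, 6, 4, 4, 6]
j=5: nums[5]=6 ≤ 6 → i=3, swap nums[3],nums[5] → [6, 6, 4, 6, 8, 8, 4, 4, 6]
j=6: nums[6]=4 ≤ 6 → i=4, swap nums[4],nums[6] → [6, 6, 4, 6, 4, 8, 8, 4, 6]
(after j=6) nums = [6, 6, 4, 6, 4, 8, 8, 4, 6]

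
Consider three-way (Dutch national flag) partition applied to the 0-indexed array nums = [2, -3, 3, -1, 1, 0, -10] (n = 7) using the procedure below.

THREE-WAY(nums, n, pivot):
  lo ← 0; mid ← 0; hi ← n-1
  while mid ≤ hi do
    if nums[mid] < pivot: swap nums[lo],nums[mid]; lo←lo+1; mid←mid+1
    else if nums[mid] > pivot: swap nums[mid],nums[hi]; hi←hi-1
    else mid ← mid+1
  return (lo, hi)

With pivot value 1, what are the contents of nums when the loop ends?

[-10, -3, 0, -1, 1, 3, 2]

pivot = 1; lo=0, mid=0, hi=6
nums[mid]=2>1: swap nums[0],nums[6]; hi=5 → [-10, -3, 3, -1, 1, 0, 2]
nums[mid]=-10<1: swap nums[0],nums[0]; lo=1,mid=1 → [-10, -3, 3, -1, 1, 0, 2]
nums[mid]=-3<1: swap nums[1],nums[1]; lo=2,mid=2 → [-10, -3, 3, -1, 1, 0, 2]
nums[mid]=3>1: swap nums[2],nums[5]; hi=4 → [-10, -3, 0, -1, 1, 3, 2]
nums[mid]=0<1: swap nums[2],nums[2]; lo=3,mid=3 → [-10, -3, 0, -1, 1, 3, 2]
nums[mid]=-1<1: swap nums[3],nums[3]; lo=4,mid=4 → [-10, -3, 0, -1, 1, 3, 2]
nums[mid]=1=1: mid=5
end: lo=4, hi=4; nums = [-10, -3, 0, -1, 1, 3, 2]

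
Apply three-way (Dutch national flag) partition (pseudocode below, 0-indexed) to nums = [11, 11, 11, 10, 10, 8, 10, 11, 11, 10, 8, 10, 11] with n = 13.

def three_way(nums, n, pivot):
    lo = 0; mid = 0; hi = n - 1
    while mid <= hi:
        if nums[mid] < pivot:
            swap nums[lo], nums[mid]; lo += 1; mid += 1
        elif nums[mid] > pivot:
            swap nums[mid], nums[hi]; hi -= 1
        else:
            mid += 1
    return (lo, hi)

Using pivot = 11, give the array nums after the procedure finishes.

lo=0 mid=0 hi=12
11=11: mid=1
11=11: mid=2
11=11: mid=3
10<11: swap(0,3), lo=1 mid=4 ⇒ [10, 11, 11, 11, 10, 8, 10, 11, 11, 10, 8, 10, 11]
10<11: swap(1,4), lo=2 mid=5 ⇒ [10, 10, 11, 11, 11, 8, 10, 11, 11, 10, 8, 10, 11]
8<11: swap(2,5), lo=3 mid=6 ⇒ [10, 10, 8, 11, 11, 11, 10, 11, 11, 10, 8, 10, 11]
10<11: swap(3,6), lo=4 mid=7 ⇒ [10, 10, 8, 10, 11, 11, 11, 11, 11, 10, 8, 10, 11]
11=11: mid=8
11=11: mid=9
10<11: swap(4,9), lo=5 mid=10 ⇒ [10, 10, 8, 10, 10, 11, 11, 11, 11, 11, 8, 10, 11]
8<11: swap(5,10), lo=6 mid=11 ⇒ [10, 10, 8, 10, 10, 8, 11, 11, 11, 11, 11, 10, 11]
10<11: swap(6,11), lo=7 mid=12 ⇒ [10, 10, 8, 10, 10, 8, 10, 11, 11, 11, 11, 11, 11]
11=11: mid=13
done. lo=7 hi=12; nums=[10, 10, 8, 10, 10, 8, 10, 11, 11, 11, 11, 11, 11]

[10, 10, 8, 10, 10, 8, 10, 11, 11, 11, 11, 11, 11]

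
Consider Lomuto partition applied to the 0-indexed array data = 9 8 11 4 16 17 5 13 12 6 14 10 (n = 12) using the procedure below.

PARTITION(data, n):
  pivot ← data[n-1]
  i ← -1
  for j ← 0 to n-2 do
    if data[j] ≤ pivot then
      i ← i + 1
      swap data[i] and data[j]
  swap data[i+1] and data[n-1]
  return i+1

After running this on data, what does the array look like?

pivot=10, i=-1
j=0: 9≤10, i=0, swap(0,0) ⇒ 9 8 11 4 16 17 5 13 12 6 14 10
j=1: 8≤10, i=1, swap(1,1) ⇒ 9 8 11 4 16 17 5 13 12 6 14 10
j=2: 11>10, skip
j=3: 4≤10, i=2, swap(2,3) ⇒ 9 8 4 11 16 17 5 13 12 6 14 10
j=4: 16>10, skip
j=5: 17>10, skip
j=6: 5≤10, i=3, swap(3,6) ⇒ 9 8 4 5 16 17 11 13 12 6 14 10
j=7: 13>10, skip
j=8: 12>10, skip
j=9: 6≤10, i=4, swap(4,9) ⇒ 9 8 4 5 6 17 11 13 12 16 14 10
j=10: 14>10, skip
swap(5,11) ⇒ 9 8 4 5 6 10 11 13 12 16 14 17; return 5

9 8 4 5 6 10 11 13 12 16 14 17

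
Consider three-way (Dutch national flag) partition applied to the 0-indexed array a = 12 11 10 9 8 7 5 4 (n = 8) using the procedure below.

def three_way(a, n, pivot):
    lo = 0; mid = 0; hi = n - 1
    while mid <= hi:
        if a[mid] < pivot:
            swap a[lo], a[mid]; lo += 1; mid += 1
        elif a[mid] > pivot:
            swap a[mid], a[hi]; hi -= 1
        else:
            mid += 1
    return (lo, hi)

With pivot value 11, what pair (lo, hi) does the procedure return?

(6, 6)

pivot = 11; lo=0, mid=0, hi=7
a[mid]=12>11: swap a[0],a[7]; hi=6 → 4 11 10 9 8 7 5 12
a[mid]=4<11: swap a[0],a[0]; lo=1,mid=1 → 4 11 10 9 8 7 5 12
a[mid]=11=11: mid=2
a[mid]=10<11: swap a[1],a[2]; lo=2,mid=3 → 4 10 11 9 8 7 5 12
a[mid]=9<11: swap a[2],a[3]; lo=3,mid=4 → 4 10 9 11 8 7 5 12
a[mid]=8<11: swap a[3],a[4]; lo=4,mid=5 → 4 10 9 8 11 7 5 12
a[mid]=7<11: swap a[4],a[5]; lo=5,mid=6 → 4 10 9 8 7 11 5 12
a[mid]=5<11: swap a[5],a[6]; lo=6,mid=7 → 4 10 9 8 7 5 11 12
end: lo=6, hi=6; a = 4 10 9 8 7 5 11 12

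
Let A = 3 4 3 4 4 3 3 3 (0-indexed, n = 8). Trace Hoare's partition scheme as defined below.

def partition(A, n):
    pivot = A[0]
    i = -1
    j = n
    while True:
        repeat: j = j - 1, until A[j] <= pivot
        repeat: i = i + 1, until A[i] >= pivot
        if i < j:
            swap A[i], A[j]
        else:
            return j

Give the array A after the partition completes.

pivot = A[0] = 3; i = -1, j = 8
j→7 (A[7]=3≤3), i→0 (A[0]=3≥3); i<j, swap → 3 4 3 4 4 3 3 3
j→6 (A[6]=3≤3), i→1 (A[1]=4≥3); i<j, swap → 3 3 3 4 4 3 4 3
j→5 (A[5]=3≤3), i→2 (A[2]=3≥3); i<j, swap → 3 3 3 4 4 3 4 3
j→2, i→3; i≥j, return j=2. A = 3 3 3 4 4 3 4 3

3 3 3 4 4 3 4 3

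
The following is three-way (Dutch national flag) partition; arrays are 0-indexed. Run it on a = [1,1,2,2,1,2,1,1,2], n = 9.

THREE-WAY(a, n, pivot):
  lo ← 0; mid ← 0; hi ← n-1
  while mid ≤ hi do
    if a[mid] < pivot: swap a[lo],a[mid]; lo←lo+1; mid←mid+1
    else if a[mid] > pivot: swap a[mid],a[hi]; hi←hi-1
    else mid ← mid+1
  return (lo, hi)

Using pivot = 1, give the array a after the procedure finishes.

pivot = 1; lo=0, mid=0, hi=8
a[mid]=1=1: mid=1
a[mid]=1=1: mid=2
a[mid]=2>1: swap a[2],a[8]; hi=7 → [1,1,2,2,1,2,1,1,2]
a[mid]=2>1: swap a[2],a[7]; hi=6 → [1,1,1,2,1,2,1,2,2]
a[mid]=1=1: mid=3
a[mid]=2>1: swap a[3],a[6]; hi=5 → [1,1,1,1,1,2,2,2,2]
a[mid]=1=1: mid=4
a[mid]=1=1: mid=5
a[mid]=2>1: swap a[5],a[5]; hi=4 → [1,1,1,1,1,2,2,2,2]
end: lo=0, hi=4; a = [1,1,1,1,1,2,2,2,2]

[1,1,1,1,1,2,2,2,2]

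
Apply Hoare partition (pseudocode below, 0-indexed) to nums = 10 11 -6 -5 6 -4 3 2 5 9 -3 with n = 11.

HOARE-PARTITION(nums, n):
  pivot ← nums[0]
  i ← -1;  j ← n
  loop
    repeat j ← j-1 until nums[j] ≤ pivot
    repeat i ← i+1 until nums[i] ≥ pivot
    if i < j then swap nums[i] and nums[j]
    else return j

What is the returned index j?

8

pivot = nums[0] = 10; i = -1, j = 11
j→10 (nums[10]=-3≤10), i→0 (nums[0]=10≥10); i<j, swap → -3 11 -6 -5 6 -4 3 2 5 9 10
j→9 (nums[9]=9≤10), i→1 (nums[1]=11≥10); i<j, swap → -3 9 -6 -5 6 -4 3 2 5 11 10
j→8, i→9; i≥j, return j=8. nums = -3 9 -6 -5 6 -4 3 2 5 11 10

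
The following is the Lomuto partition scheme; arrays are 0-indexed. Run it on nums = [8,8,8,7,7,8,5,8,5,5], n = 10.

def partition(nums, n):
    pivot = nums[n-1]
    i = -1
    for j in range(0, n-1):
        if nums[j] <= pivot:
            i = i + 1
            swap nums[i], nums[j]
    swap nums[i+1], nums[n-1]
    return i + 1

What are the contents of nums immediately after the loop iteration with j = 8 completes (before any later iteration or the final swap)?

pivot=5, i=-1
j=0: 8>5, skip
j=1: 8>5, skip
j=2: 8>5, skip
j=3: 7>5, skip
j=4: 7>5, skip
j=5: 8>5, skip
j=6: 5≤5, i=0, swap(0,6) ⇒ [5,8,8,7,7,8,8,8,5,5]
j=7: 8>5, skip
j=8: 5≤5, i=1, swap(1,8) ⇒ [5,5,8,7,7,8,8,8,8,5]
(after j=8) nums = [5,5,8,7,7,8,8,8,8,5]

[5,5,8,7,7,8,8,8,8,5]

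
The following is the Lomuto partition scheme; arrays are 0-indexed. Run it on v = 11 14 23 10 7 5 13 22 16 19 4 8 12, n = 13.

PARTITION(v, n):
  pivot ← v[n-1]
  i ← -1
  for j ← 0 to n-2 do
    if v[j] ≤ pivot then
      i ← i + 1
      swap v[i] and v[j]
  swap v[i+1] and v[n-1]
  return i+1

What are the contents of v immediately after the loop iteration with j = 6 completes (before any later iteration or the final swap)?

pivot = v[12] = 12; i = -1
j=0: v[0]=11 ≤ 12 → i=0, swap v[0],v[0] (no change) → 11 14 23 10 7 5 13 22 16 19 4 8 12
j=1: v[1]=14 > 12 → no swap
j=2: v[2]=23 > 12 → no swap
j=3: v[3]=10 ≤ 12 → i=1, swap v[1],v[3] → 11 10 23 14 7 5 13 22 16 19 4 8 12
j=4: v[4]=7 ≤ 12 → i=2, swap v[2],v[4] → 11 10 7 14 23 5 13 22 16 19 4 8 12
j=5: v[5]=5 ≤ 12 → i=3, swap v[3],v[5] → 11 10 7 5 23 14 13 22 16 19 4 8 12
j=6: v[6]=13 > 12 → no swap
(after j=6) v = 11 10 7 5 23 14 13 22 16 19 4 8 12

11 10 7 5 23 14 13 22 16 19 4 8 12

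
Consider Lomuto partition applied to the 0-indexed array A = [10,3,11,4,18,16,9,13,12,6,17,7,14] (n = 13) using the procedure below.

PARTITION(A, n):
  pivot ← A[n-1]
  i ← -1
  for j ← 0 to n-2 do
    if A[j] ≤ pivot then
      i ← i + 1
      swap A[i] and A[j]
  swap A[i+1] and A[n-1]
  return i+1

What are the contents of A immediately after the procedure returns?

[10,3,11,4,9,13,12,6,7,14,17,18,16]

pivot = A[12] = 14; i = -1
j=0: A[0]=10 ≤ 14 → i=0, swap A[0],A[0] (no change) → [10,3,11,4,18,16,9,13,12,6,17,7,14]
j=1: A[1]=3 ≤ 14 → i=1, swap A[1],A[1] (no change) → [10,3,11,4,18,16,9,13,12,6,17,7,14]
j=2: A[2]=11 ≤ 14 → i=2, swap A[2],A[2] (no change) → [10,3,11,4,18,16,9,13,12,6,17,7,14]
j=3: A[3]=4 ≤ 14 → i=3, swap A[3],A[3] (no change) → [10,3,11,4,18,16,9,13,12,6,17,7,14]
j=4: A[4]=18 > 14 → no swap
j=5: A[5]=16 > 14 → no swap
j=6: A[6]=9 ≤ 14 → i=4, swap A[4],A[6] → [10,3,11,4,9,16,18,13,12,6,17,7,14]
j=7: A[7]=13 ≤ 14 → i=5, swap A[5],A[7] → [10,3,11,4,9,13,18,16,12,6,17,7,14]
j=8: A[8]=12 ≤ 14 → i=6, swap A[6],A[8] → [10,3,11,4,9,13,12,16,18,6,17,7,14]
j=9: A[9]=6 ≤ 14 → i=7, swap A[7],A[9] → [10,3,11,4,9,13,12,6,18,16,17,7,14]
j=10: A[10]=17 > 14 → no swap
j=11: A[11]=7 ≤ 14 → i=8, swap A[8],A[11] → [10,3,11,4,9,13,12,6,7,16,17,18,14]
final swap A[9],A[12] → [10,3,11,4,9,13,12,6,7,14,17,18,16]; return 9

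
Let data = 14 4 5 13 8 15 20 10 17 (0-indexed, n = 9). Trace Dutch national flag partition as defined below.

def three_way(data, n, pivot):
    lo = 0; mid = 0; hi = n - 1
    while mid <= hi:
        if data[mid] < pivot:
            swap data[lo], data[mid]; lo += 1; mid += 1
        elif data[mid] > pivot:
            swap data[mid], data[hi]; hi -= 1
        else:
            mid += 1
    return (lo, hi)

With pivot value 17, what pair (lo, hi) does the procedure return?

pivot = 17; lo=0, mid=0, hi=8
data[mid]=14<17: swap data[0],data[0]; lo=1,mid=1 → 14 4 5 13 8 15 20 10 17
data[mid]=4<17: swap data[1],data[1]; lo=2,mid=2 → 14 4 5 13 8 15 20 10 17
data[mid]=5<17: swap data[2],data[2]; lo=3,mid=3 → 14 4 5 13 8 15 20 10 17
data[mid]=13<17: swap data[3],data[3]; lo=4,mid=4 → 14 4 5 13 8 15 20 10 17
data[mid]=8<17: swap data[4],data[4]; lo=5,mid=5 → 14 4 5 13 8 15 20 10 17
data[mid]=15<17: swap data[5],data[5]; lo=6,mid=6 → 14 4 5 13 8 15 20 10 17
data[mid]=20>17: swap data[6],data[8]; hi=7 → 14 4 5 13 8 15 17 10 20
data[mid]=17=17: mid=7
data[mid]=10<17: swap data[6],data[7]; lo=7,mid=8 → 14 4 5 13 8 15 10 17 20
end: lo=7, hi=7; data = 14 4 5 13 8 15 10 17 20

(7, 7)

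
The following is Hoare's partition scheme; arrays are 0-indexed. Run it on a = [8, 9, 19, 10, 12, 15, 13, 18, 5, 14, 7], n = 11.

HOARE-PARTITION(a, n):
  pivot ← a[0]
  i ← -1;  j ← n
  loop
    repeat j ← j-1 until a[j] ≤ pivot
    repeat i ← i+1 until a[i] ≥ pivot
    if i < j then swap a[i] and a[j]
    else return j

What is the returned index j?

pivot=8
j stops at 10 (7), i stops at 0 (8); swap ⇒ [7, 9, 19, 10, 12, 15, 13, 18, 5, 14, 8]
j stops at 8 (5), i stops at 1 (9); swap ⇒ [7, 5, 19, 10, 12, 15, 13, 18, 9, 14, 8]
j stops at 1, i stops at 2; i≥j ⇒ return 1. a=[7, 5, 19, 10, 12, 15, 13, 18, 9, 14, 8]

1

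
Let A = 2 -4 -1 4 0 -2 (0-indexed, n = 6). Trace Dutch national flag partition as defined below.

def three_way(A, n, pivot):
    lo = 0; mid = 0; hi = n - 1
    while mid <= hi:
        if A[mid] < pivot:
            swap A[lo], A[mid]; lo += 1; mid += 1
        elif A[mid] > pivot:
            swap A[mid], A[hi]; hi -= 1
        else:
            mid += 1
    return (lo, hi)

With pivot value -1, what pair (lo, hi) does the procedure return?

pivot = -1; lo=0, mid=0, hi=5
A[mid]=2>-1: swap A[0],A[5]; hi=4 → -2 -4 -1 4 0 2
A[mid]=-2<-1: swap A[0],A[0]; lo=1,mid=1 → -2 -4 -1 4 0 2
A[mid]=-4<-1: swap A[1],A[1]; lo=2,mid=2 → -2 -4 -1 4 0 2
A[mid]=-1=-1: mid=3
A[mid]=4>-1: swap A[3],A[4]; hi=3 → -2 -4 -1 0 4 2
A[mid]=0>-1: swap A[3],A[3]; hi=2 → -2 -4 -1 0 4 2
end: lo=2, hi=2; A = -2 -4 -1 0 4 2

(2, 2)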